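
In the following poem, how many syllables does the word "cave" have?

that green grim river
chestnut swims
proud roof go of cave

1

"cave" has 1 syllable.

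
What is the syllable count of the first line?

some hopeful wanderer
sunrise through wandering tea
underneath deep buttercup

The first line: "some hopeful wanderer": 1+2+3 = 6

6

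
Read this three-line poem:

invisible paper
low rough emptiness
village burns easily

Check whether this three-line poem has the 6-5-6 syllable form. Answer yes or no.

Yes

Line 1: invisible(4) + paper(2) = 6 ✓
Line 2: low(1) + rough(1) + emptiness(3) = 5 ✓
Line 3: village(2) + burns(1) + easily(3) = 6 ✓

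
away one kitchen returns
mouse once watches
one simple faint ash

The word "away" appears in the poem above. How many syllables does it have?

"away" has 2 syllables.

2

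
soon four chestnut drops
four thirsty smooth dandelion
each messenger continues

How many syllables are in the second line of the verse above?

The second line: "four thirsty smooth dandelion": 1+2+1+4 = 8

8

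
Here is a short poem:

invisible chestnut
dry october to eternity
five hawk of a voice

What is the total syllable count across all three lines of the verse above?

20

Line 1: "invisible chestnut": 4+2 = 6
Line 2: "dry october to eternity": 1+3+1+4 = 9
Line 3: "five hawk of a voice": 1+1+1+1+1 = 5
Total: 6 + 9 + 5 = 20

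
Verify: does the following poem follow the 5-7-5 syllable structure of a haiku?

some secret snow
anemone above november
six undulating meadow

Line 1: some(1) + secret(2) + snow(1) = 4 (expected 5)
Line 2: anemone(4) + above(2) + november(3) = 9 (expected 7)
Line 3: six(1) + undulating(4) + meadow(2) = 7 (expected 5)

No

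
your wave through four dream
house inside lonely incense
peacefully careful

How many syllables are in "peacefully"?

3

"peacefully" has 3 syllables.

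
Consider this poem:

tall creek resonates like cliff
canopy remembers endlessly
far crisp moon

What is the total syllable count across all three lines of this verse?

Line 1: "tall creek resonates like cliff": 1+1+3+1+1 = 7
Line 2: "canopy remembers endlessly": 3+3+3 = 9
Line 3: "far crisp moon": 1+1+1 = 3
Total: 7 + 9 + 3 = 19

19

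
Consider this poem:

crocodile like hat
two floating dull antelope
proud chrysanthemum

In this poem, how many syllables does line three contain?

Line three: proud(1) + chrysanthemum(4) = 5

5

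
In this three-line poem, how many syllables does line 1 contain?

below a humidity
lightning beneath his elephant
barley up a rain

Line 1: below (2), a (1), humidity (4) → 7

7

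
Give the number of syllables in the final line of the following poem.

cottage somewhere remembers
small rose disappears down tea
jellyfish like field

The final line: "jellyfish like field": 3+1+1 = 5

5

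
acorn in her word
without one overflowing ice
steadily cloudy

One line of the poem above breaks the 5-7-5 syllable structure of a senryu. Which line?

Line 1: "acorn in her word": 2+1+1+1 = 5 ✓
Line 2: "without one overflowing ice": 2+1+4+1 = 8 (expected 7)
Line 3: "steadily cloudy": 3+2 = 5 ✓

The second line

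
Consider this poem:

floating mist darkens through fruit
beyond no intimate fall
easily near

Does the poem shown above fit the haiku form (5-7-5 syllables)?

No

Line 1: floating (2), mist (1), darkens (2), through (1), fruit (1) → 7 (expected 5)
Line 2: beyond (2), no (1), intimate (3), fall (1) → 7 ✓
Line 3: easily (3), near (1) → 4 (expected 5)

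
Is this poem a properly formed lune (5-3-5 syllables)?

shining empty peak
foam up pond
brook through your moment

Line 1: shining (2), empty (2), peak (1) → 5 ✓
Line 2: foam (1), up (1), pond (1) → 3 ✓
Line 3: brook (1), through (1), your (1), moment (2) → 5 ✓

Yes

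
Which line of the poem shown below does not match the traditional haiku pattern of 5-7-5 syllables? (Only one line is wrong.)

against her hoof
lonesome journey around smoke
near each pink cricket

Line 1

Line 1: "against her hoof": 2+1+1 = 4 (expected 5)
Line 2: "lonesome journey around smoke": 2+2+2+1 = 7 ✓
Line 3: "near each pink cricket": 1+1+1+2 = 5 ✓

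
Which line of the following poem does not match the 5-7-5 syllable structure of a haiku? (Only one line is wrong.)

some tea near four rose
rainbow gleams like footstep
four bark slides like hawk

Line 1: some(1) + tea(1) + near(1) + four(1) + rose(1) = 5 ✓
Line 2: rainbow(2) + gleams(1) + like(1) + footstep(2) = 6 (expected 7)
Line 3: four(1) + bark(1) + slides(1) + like(1) + hawk(1) = 5 ✓

The second line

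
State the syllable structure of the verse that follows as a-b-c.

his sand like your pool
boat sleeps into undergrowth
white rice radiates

5-7-5

Line 1: "his sand like your pool": 1+1+1+1+1 = 5
Line 2: "boat sleeps into undergrowth": 1+1+2+3 = 7
Line 3: "white rice radiates": 1+1+3 = 5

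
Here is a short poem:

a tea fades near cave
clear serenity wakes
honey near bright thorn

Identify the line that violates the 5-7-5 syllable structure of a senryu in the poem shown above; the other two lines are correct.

The second line

Line 1: "a tea fades near cave": 1+1+1+1+1 = 5 ✓
Line 2: "clear serenity wakes": 1+4+1 = 6 (expected 7)
Line 3: "honey near bright thorn": 2+1+1+1 = 5 ✓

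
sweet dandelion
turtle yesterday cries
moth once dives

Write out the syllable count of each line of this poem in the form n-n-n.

5-6-3

Line 1: "sweet dandelion": 1+4 = 5
Line 2: "turtle yesterday cries": 2+3+1 = 6
Line 3: "moth once dives": 1+1+1 = 3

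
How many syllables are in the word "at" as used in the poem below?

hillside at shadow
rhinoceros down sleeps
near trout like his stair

1

"at" has 1 syllable.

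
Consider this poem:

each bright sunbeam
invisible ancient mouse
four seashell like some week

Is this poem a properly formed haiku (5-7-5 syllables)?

No

Line 1: each (1), bright (1), sunbeam (2) → 4 (expected 5)
Line 2: invisible (4), ancient (2), mouse (1) → 7 ✓
Line 3: four (1), seashell (2), like (1), some (1), week (1) → 6 (expected 5)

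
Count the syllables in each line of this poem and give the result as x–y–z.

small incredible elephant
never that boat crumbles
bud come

8–6–2

Line 1: small (1), incredible (4), elephant (3) → 8
Line 2: never (2), that (1), boat (1), crumbles (2) → 6
Line 3: bud (1), come (1) → 2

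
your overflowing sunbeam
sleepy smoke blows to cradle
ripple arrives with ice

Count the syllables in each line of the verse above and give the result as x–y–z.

7–7–6

Line 1: "your overflowing sunbeam": 1+4+2 = 7
Line 2: "sleepy smoke blows to cradle": 2+1+1+1+2 = 7
Line 3: "ripple arrives with ice": 2+2+1+1 = 6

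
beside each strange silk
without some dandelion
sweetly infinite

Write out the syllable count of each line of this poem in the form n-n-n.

5-7-5

Line 1: beside (2), each (1), strange (1), silk (1) → 5
Line 2: without (2), some (1), dandelion (4) → 7
Line 3: sweetly (2), infinite (3) → 5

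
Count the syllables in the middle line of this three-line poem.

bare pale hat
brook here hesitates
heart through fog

The middle line: "brook here hesitates": 1+1+3 = 5

5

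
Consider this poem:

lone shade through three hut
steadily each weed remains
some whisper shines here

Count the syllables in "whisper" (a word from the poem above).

2

"whisper" has 2 syllables.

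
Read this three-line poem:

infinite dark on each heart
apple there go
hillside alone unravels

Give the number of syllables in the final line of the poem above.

The final line: "hillside alone unravels": 2+2+3 = 7

7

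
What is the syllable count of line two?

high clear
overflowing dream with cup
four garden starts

Line two: overflowing (4), dream (1), with (1), cup (1) → 7

7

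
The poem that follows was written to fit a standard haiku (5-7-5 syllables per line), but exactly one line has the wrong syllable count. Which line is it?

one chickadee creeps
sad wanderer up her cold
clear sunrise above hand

The third line

Line 1: one (1), chickadee (3), creeps (1) → 5 ✓
Line 2: sad (1), wanderer (3), up (1), her (1), cold (1) → 7 ✓
Line 3: clear (1), sunrise (2), above (2), hand (1) → 6 (expected 5)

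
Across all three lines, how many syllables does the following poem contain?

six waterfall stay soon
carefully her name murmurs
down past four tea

17

Line 1: "six waterfall stay soon": 1+3+1+1 = 6
Line 2: "carefully her name murmurs": 3+1+1+2 = 7
Line 3: "down past four tea": 1+1+1+1 = 4
Total: 6 + 7 + 4 = 17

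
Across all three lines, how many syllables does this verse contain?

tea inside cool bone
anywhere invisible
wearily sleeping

Line 1: "tea inside cool bone": 1+2+1+1 = 5
Line 2: "anywhere invisible": 3+4 = 7
Line 3: "wearily sleeping": 3+2 = 5
Total: 5 + 7 + 5 = 17

17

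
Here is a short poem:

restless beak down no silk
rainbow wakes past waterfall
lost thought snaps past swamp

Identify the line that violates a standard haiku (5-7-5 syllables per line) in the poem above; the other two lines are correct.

Line 1: "restless beak down no silk": 2+1+1+1+1 = 6 (expected 5)
Line 2: "rainbow wakes past waterfall": 2+1+1+3 = 7 ✓
Line 3: "lost thought snaps past swamp": 1+1+1+1+1 = 5 ✓

The first line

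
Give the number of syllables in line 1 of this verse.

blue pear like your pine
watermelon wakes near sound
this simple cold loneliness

Line 1: blue(1) + pear(1) + like(1) + your(1) + pine(1) = 5

5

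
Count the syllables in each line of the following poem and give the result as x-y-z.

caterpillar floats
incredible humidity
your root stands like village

5-8-6

Line 1: caterpillar(4) + floats(1) = 5
Line 2: incredible(4) + humidity(4) = 8
Line 3: your(1) + root(1) + stands(1) + like(1) + village(2) = 6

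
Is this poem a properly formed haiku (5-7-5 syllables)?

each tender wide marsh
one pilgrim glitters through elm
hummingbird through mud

Yes

Line 1: "each tender wide marsh": 1+2+1+1 = 5 ✓
Line 2: "one pilgrim glitters through elm": 1+2+2+1+1 = 7 ✓
Line 3: "hummingbird through mud": 3+1+1 = 5 ✓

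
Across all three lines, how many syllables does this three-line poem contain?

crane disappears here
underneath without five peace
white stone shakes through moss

17

Line 1: "crane disappears here": 1+3+1 = 5
Line 2: "underneath without five peace": 3+2+1+1 = 7
Line 3: "white stone shakes through moss": 1+1+1+1+1 = 5
Total: 5 + 7 + 5 = 17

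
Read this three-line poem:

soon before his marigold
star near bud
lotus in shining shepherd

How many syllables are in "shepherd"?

"shepherd" has 2 syllables.

2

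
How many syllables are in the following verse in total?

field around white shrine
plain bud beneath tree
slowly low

Line 1: "field around white shrine": 1+2+1+1 = 5
Line 2: "plain bud beneath tree": 1+1+2+1 = 5
Line 3: "slowly low": 2+1 = 3
Total: 5 + 5 + 3 = 13

13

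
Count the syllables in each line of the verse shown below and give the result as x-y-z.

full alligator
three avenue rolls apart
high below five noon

Line 1: full(1) + alligator(4) = 5
Line 2: three(1) + avenue(3) + rolls(1) + apart(2) = 7
Line 3: high(1) + below(2) + five(1) + noon(1) = 5

5-7-5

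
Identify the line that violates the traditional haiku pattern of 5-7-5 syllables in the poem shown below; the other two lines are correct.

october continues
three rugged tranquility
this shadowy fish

Line 1: october (3), continues (3) → 6 (expected 5)
Line 2: three (1), rugged (2), tranquility (4) → 7 ✓
Line 3: this (1), shadowy (3), fish (1) → 5 ✓

Line 1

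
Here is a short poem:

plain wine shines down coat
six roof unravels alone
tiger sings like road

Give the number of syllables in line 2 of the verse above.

7

Line 2: six (1), roof (1), unravels (3), alone (2) → 7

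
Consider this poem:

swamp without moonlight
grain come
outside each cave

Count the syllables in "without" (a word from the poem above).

2

"without" has 2 syllables.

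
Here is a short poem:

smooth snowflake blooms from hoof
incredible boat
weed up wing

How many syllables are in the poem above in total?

14

Line 1: smooth(1) + snowflake(2) + blooms(1) + from(1) + hoof(1) = 6
Line 2: incredible(4) + boat(1) = 5
Line 3: weed(1) + up(1) + wing(1) = 3
Total: 6 + 5 + 3 = 14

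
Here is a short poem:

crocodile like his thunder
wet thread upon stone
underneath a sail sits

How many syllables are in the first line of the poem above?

The first line: crocodile (3), like (1), his (1), thunder (2) → 7

7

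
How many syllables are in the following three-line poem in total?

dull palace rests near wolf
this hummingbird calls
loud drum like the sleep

16

Line 1: "dull palace rests near wolf": 1+2+1+1+1 = 6
Line 2: "this hummingbird calls": 1+3+1 = 5
Line 3: "loud drum like the sleep": 1+1+1+1+1 = 5
Total: 6 + 5 + 5 = 16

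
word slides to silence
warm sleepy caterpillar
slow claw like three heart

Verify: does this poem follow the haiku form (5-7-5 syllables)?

Line 1: "word slides to silence": 1+1+1+2 = 5 ✓
Line 2: "warm sleepy caterpillar": 1+2+4 = 7 ✓
Line 3: "slow claw like three heart": 1+1+1+1+1 = 5 ✓

Yes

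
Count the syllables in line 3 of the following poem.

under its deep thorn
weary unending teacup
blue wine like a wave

Line 3: "blue wine like a wave": 1+1+1+1+1 = 5

5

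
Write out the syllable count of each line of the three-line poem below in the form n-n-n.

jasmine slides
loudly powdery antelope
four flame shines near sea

Line 1: "jasmine slides": 2+1 = 3
Line 2: "loudly powdery antelope": 2+3+3 = 8
Line 3: "four flame shines near sea": 1+1+1+1+1 = 5

3-8-5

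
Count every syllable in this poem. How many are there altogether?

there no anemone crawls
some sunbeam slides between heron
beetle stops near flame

20

Line 1: there (1), no (1), anemone (4), crawls (1) → 7
Line 2: some (1), sunbeam (2), slides (1), between (2), heron (2) → 8
Line 3: beetle (2), stops (1), near (1), flame (1) → 5
Total: 7 + 8 + 5 = 20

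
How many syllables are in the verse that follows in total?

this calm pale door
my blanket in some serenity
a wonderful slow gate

19

Line 1: this(1) + calm(1) + pale(1) + door(1) = 4
Line 2: my(1) + blanket(2) + in(1) + some(1) + serenity(4) = 9
Line 3: a(1) + wonderful(3) + slow(1) + gate(1) = 6
Total: 4 + 9 + 6 = 19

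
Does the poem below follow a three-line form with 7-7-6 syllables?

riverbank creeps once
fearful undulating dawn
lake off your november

Line 1: "riverbank creeps once": 3+1+1 = 5 (expected 7)
Line 2: "fearful undulating dawn": 2+4+1 = 7 ✓
Line 3: "lake off your november": 1+1+1+3 = 6 ✓

No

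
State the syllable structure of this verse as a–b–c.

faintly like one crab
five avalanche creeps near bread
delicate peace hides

5–7–5

Line 1: "faintly like one crab": 2+1+1+1 = 5
Line 2: "five avalanche creeps near bread": 1+3+1+1+1 = 7
Line 3: "delicate peace hides": 3+1+1 = 5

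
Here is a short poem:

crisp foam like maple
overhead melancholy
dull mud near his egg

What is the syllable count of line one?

5

Line one: "crisp foam like maple": 1+1+1+2 = 5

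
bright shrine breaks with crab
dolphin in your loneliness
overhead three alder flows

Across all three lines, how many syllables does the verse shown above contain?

19

Line 1: "bright shrine breaks with crab": 1+1+1+1+1 = 5
Line 2: "dolphin in your loneliness": 2+1+1+3 = 7
Line 3: "overhead three alder flows": 3+1+2+1 = 7
Total: 5 + 7 + 7 = 19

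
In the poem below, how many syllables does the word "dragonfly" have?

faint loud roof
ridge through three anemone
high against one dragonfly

3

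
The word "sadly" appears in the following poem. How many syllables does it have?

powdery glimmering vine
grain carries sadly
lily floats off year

2

"sadly" has 2 syllables.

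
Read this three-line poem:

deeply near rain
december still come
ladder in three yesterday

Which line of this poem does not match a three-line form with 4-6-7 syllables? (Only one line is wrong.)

The second line

Line 1: deeply(2) + near(1) + rain(1) = 4 ✓
Line 2: december(3) + still(1) + come(1) = 5 (expected 6)
Line 3: ladder(2) + in(1) + three(1) + yesterday(3) = 7 ✓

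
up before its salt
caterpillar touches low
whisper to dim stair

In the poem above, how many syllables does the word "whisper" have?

2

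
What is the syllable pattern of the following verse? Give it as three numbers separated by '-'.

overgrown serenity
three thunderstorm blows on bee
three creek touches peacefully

Line 1: "overgrown serenity": 3+4 = 7
Line 2: "three thunderstorm blows on bee": 1+3+1+1+1 = 7
Line 3: "three creek touches peacefully": 1+1+2+3 = 7

7-7-7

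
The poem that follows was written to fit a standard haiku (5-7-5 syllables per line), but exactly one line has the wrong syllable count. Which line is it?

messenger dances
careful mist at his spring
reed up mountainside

Line 2

Line 1: messenger(3) + dances(2) = 5 ✓
Line 2: careful(2) + mist(1) + at(1) + his(1) + spring(1) = 6 (expected 7)
Line 3: reed(1) + up(1) + mountainside(3) = 5 ✓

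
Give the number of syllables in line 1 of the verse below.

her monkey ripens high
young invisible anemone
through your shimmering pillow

Line 1: her (1), monkey (2), ripens (2), high (1) → 6

6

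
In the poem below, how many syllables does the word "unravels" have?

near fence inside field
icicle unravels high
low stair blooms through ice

3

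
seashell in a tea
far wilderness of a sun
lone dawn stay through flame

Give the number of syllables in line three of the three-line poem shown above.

Line three: lone(1) + dawn(1) + stay(1) + through(1) + flame(1) = 5

5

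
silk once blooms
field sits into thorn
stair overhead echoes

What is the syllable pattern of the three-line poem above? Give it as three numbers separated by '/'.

Line 1: "silk once blooms": 1+1+1 = 3
Line 2: "field sits into thorn": 1+1+2+1 = 5
Line 3: "stair overhead echoes": 1+3+2 = 6

3/5/6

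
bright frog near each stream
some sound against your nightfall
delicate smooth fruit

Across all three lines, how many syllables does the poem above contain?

17

Line 1: bright(1) + frog(1) + near(1) + each(1) + stream(1) = 5
Line 2: some(1) + sound(1) + against(2) + your(1) + nightfall(2) = 7
Line 3: delicate(3) + smooth(1) + fruit(1) = 5
Total: 5 + 7 + 5 = 17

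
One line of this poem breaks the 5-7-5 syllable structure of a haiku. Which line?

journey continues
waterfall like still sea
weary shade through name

Line 1: journey(2) + continues(3) = 5 ✓
Line 2: waterfall(3) + like(1) + still(1) + sea(1) = 6 (expected 7)
Line 3: weary(2) + shade(1) + through(1) + name(1) = 5 ✓

Line 2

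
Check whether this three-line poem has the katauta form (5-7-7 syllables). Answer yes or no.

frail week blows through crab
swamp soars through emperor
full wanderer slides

Line 1: "frail week blows through crab": 1+1+1+1+1 = 5 ✓
Line 2: "swamp soars through emperor": 1+1+1+3 = 6 (expected 7)
Line 3: "full wanderer slides": 1+3+1 = 5 (expected 7)

No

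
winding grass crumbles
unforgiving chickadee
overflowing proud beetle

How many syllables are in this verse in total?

19

Line 1: "winding grass crumbles": 2+1+2 = 5
Line 2: "unforgiving chickadee": 4+3 = 7
Line 3: "overflowing proud beetle": 4+1+2 = 7
Total: 5 + 7 + 7 = 19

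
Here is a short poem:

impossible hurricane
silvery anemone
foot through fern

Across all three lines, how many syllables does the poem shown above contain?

17

Line 1: impossible (4), hurricane (3) → 7
Line 2: silvery (3), anemone (4) → 7
Line 3: foot (1), through (1), fern (1) → 3
Total: 7 + 7 + 3 = 17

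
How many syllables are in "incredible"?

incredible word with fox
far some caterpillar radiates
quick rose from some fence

4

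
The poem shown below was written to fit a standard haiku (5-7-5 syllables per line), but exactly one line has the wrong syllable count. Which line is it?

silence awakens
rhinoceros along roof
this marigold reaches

Line 1: "silence awakens": 2+3 = 5 ✓
Line 2: "rhinoceros along roof": 4+2+1 = 7 ✓
Line 3: "this marigold reaches": 1+3+2 = 6 (expected 5)

Line 3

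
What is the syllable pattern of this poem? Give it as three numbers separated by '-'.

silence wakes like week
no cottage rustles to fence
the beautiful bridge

Line 1: "silence wakes like week": 2+1+1+1 = 5
Line 2: "no cottage rustles to fence": 1+2+2+1+1 = 7
Line 3: "the beautiful bridge": 1+3+1 = 5

5-7-5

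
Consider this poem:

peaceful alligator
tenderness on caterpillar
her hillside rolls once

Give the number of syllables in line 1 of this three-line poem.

6

Line 1: peaceful (2), alligator (4) → 6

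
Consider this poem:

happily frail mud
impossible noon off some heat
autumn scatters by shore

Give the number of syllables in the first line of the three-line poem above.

The first line: happily(3) + frail(1) + mud(1) = 5

5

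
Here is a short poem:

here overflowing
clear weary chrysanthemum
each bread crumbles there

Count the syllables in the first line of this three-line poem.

The first line: "here overflowing": 1+4 = 5

5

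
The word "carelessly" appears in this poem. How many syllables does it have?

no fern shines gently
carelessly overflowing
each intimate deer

3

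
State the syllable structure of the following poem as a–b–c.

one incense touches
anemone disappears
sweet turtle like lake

5–7–5

Line 1: "one incense touches": 1+2+2 = 5
Line 2: "anemone disappears": 4+3 = 7
Line 3: "sweet turtle like lake": 1+2+1+1 = 5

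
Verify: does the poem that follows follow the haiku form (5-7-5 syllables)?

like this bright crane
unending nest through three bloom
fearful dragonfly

Line 1: like (1), this (1), bright (1), crane (1) → 4 (expected 5)
Line 2: unending (3), nest (1), through (1), three (1), bloom (1) → 7 ✓
Line 3: fearful (2), dragonfly (3) → 5 ✓

No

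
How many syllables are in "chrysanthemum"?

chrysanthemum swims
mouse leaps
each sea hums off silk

4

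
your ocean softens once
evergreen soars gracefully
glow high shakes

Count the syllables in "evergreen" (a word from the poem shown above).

3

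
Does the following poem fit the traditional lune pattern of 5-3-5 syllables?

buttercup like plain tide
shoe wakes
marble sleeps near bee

No

Line 1: buttercup (3), like (1), plain (1), tide (1) → 6 (expected 5)
Line 2: shoe (1), wakes (1) → 2 (expected 3)
Line 3: marble (2), sleeps (1), near (1), bee (1) → 5 ✓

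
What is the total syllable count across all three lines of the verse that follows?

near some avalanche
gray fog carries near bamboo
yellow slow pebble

17

Line 1: near (1), some (1), avalanche (3) → 5
Line 2: gray (1), fog (1), carries (2), near (1), bamboo (2) → 7
Line 3: yellow (2), slow (1), pebble (2) → 5
Total: 5 + 7 + 5 = 17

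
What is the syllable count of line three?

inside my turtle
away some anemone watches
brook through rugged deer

5

Line three: "brook through rugged deer": 1+1+2+1 = 5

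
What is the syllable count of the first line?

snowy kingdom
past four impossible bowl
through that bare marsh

The first line: snowy(2) + kingdom(2) = 4

4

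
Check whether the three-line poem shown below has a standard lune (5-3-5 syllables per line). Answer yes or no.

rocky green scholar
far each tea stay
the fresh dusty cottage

No

Line 1: rocky(2) + green(1) + scholar(2) = 5 ✓
Line 2: far(1) + each(1) + tea(1) + stay(1) = 4 (expected 3)
Line 3: the(1) + fresh(1) + dusty(2) + cottage(2) = 6 (expected 5)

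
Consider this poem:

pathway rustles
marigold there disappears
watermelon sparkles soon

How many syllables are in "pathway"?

2

"pathway" has 2 syllables.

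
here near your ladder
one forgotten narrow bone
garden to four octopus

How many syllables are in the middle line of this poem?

7

The middle line: one (1), forgotten (3), narrow (2), bone (1) → 7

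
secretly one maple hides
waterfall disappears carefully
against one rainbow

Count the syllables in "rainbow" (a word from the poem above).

2

"rainbow" has 2 syllables.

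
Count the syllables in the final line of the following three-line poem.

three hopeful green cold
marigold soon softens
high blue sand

The final line: high(1) + blue(1) + sand(1) = 3

3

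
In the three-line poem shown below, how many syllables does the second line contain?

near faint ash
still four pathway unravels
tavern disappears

The second line: still (1), four (1), pathway (2), unravels (3) → 7

7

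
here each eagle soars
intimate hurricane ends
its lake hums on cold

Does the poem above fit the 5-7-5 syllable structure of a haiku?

Yes

Line 1: here (1), each (1), eagle (2), soars (1) → 5 ✓
Line 2: intimate (3), hurricane (3), ends (1) → 7 ✓
Line 3: its (1), lake (1), hums (1), on (1), cold (1) → 5 ✓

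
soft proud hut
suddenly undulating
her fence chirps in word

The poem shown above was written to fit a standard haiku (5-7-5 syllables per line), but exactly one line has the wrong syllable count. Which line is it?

Line 1: soft (1), proud (1), hut (1) → 3 (expected 5)
Line 2: suddenly (3), undulating (4) → 7 ✓
Line 3: her (1), fence (1), chirps (1), in (1), word (1) → 5 ✓

The first line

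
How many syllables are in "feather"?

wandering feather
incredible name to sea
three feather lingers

2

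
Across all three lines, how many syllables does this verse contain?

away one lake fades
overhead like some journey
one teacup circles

17

Line 1: away (2), one (1), lake (1), fades (1) → 5
Line 2: overhead (3), like (1), some (1), journey (2) → 7
Line 3: one (1), teacup (2), circles (2) → 5
Total: 5 + 7 + 5 = 17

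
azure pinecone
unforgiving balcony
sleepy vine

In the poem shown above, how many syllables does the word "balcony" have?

3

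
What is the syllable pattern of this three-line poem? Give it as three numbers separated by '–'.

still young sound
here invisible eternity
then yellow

3–9–3

Line 1: still (1), young (1), sound (1) → 3
Line 2: here (1), invisible (4), eternity (4) → 9
Line 3: then (1), yellow (2) → 3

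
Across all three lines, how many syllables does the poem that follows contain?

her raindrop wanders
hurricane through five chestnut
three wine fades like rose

17

Line 1: "her raindrop wanders": 1+2+2 = 5
Line 2: "hurricane through five chestnut": 3+1+1+2 = 7
Line 3: "three wine fades like rose": 1+1+1+1+1 = 5
Total: 5 + 7 + 5 = 17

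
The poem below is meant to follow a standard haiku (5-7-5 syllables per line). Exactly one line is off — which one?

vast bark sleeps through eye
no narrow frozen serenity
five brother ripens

The second line

Line 1: vast(1) + bark(1) + sleeps(1) + through(1) + eye(1) = 5 ✓
Line 2: no(1) + narrow(2) + frozen(2) + serenity(4) = 9 (expected 7)
Line 3: five(1) + brother(2) + ripens(2) = 5 ✓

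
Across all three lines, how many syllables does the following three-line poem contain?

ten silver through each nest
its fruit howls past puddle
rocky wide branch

16

Line 1: "ten silver through each nest": 1+2+1+1+1 = 6
Line 2: "its fruit howls past puddle": 1+1+1+1+2 = 6
Line 3: "rocky wide branch": 2+1+1 = 4
Total: 6 + 6 + 4 = 16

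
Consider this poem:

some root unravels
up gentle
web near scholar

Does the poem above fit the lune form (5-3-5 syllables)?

No

Line 1: "some root unravels": 1+1+3 = 5 ✓
Line 2: "up gentle": 1+2 = 3 ✓
Line 3: "web near scholar": 1+1+2 = 4 (expected 5)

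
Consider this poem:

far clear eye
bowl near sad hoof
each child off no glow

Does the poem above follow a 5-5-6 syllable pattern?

Line 1: "far clear eye": 1+1+1 = 3 (expected 5)
Line 2: "bowl near sad hoof": 1+1+1+1 = 4 (expected 5)
Line 3: "each child off no glow": 1+1+1+1+1 = 5 (expected 6)

No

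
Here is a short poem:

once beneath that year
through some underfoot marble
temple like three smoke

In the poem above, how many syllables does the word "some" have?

"some" has 1 syllable.

1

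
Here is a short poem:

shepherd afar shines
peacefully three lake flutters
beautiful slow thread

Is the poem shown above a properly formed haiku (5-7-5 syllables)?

Line 1: shepherd (2), afar (2), shines (1) → 5 ✓
Line 2: peacefully (3), three (1), lake (1), flutters (2) → 7 ✓
Line 3: beautiful (3), slow (1), thread (1) → 5 ✓

Yes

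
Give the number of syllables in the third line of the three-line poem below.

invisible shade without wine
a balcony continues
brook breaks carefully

The third line: brook (1), breaks (1), carefully (3) → 5

5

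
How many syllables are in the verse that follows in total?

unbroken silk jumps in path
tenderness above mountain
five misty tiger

19

Line 1: "unbroken silk jumps in path": 3+1+1+1+1 = 7
Line 2: "tenderness above mountain": 3+2+2 = 7
Line 3: "five misty tiger": 1+2+2 = 5
Total: 7 + 7 + 5 = 19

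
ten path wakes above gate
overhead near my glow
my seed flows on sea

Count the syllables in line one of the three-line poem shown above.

6

Line one: ten(1) + path(1) + wakes(1) + above(2) + gate(1) = 6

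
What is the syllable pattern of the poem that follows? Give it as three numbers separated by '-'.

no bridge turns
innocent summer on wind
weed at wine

3-7-3

Line 1: no(1) + bridge(1) + turns(1) = 3
Line 2: innocent(3) + summer(2) + on(1) + wind(1) = 7
Line 3: weed(1) + at(1) + wine(1) = 3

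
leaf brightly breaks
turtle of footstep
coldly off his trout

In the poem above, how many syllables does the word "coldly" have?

2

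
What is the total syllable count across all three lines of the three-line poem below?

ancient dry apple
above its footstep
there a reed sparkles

Line 1: "ancient dry apple": 2+1+2 = 5
Line 2: "above its footstep": 2+1+2 = 5
Line 3: "there a reed sparkles": 1+1+1+2 = 5
Total: 5 + 5 + 5 = 15

15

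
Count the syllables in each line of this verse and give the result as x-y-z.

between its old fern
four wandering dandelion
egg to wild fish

5-8-4

Line 1: between(2) + its(1) + old(1) + fern(1) = 5
Line 2: four(1) + wandering(3) + dandelion(4) = 8
Line 3: egg(1) + to(1) + wild(1) + fish(1) = 4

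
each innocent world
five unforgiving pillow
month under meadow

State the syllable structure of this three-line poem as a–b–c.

Line 1: "each innocent world": 1+3+1 = 5
Line 2: "five unforgiving pillow": 1+4+2 = 7
Line 3: "month under meadow": 1+2+2 = 5

5–7–5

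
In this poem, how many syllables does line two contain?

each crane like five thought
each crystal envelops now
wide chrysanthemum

Line two: each(1) + crystal(2) + envelops(3) + now(1) = 7

7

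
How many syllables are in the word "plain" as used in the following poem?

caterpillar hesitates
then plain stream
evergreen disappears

1

"plain" has 1 syllable.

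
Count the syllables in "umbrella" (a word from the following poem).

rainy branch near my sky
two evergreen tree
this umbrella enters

3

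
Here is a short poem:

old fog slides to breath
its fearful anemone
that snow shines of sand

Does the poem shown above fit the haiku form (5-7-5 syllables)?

Yes

Line 1: "old fog slides to breath": 1+1+1+1+1 = 5 ✓
Line 2: "its fearful anemone": 1+2+4 = 7 ✓
Line 3: "that snow shines of sand": 1+1+1+1+1 = 5 ✓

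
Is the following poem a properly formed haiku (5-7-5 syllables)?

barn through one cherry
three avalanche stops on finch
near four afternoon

Line 1: "barn through one cherry": 1+1+1+2 = 5 ✓
Line 2: "three avalanche stops on finch": 1+3+1+1+1 = 7 ✓
Line 3: "near four afternoon": 1+1+3 = 5 ✓

Yes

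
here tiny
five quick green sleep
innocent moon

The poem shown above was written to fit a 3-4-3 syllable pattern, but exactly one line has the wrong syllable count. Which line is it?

Line 3

Line 1: here(1) + tiny(2) = 3 ✓
Line 2: five(1) + quick(1) + green(1) + sleep(1) = 4 ✓
Line 3: innocent(3) + moon(1) = 4 (expected 3)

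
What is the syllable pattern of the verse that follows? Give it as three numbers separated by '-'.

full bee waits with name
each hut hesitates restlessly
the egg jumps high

Line 1: full (1), bee (1), waits (1), with (1), name (1) → 5
Line 2: each (1), hut (1), hesitates (3), restlessly (3) → 8
Line 3: the (1), egg (1), jumps (1), high (1) → 4

5-8-4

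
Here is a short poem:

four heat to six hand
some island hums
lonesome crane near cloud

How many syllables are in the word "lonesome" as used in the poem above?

2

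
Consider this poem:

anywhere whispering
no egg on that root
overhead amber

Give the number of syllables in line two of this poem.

5

Line two: no (1), egg (1), on (1), that (1), root (1) → 5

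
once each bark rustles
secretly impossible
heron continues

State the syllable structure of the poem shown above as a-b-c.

Line 1: once(1) + each(1) + bark(1) + rustles(2) = 5
Line 2: secretly(3) + impossible(4) = 7
Line 3: heron(2) + continues(3) = 5

5-7-5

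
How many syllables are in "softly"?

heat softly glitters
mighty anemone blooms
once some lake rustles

2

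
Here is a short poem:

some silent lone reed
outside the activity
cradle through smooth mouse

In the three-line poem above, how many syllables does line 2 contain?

Line 2: outside (2), the (1), activity (4) → 7

7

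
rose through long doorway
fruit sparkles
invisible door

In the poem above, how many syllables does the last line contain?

The last line: invisible(4) + door(1) = 5

5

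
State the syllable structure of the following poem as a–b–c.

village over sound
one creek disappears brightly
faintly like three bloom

5–7–5

Line 1: "village over sound": 2+2+1 = 5
Line 2: "one creek disappears brightly": 1+1+3+2 = 7
Line 3: "faintly like three bloom": 2+1+1+1 = 5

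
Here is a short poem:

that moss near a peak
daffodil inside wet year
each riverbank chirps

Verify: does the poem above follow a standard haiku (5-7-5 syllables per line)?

Yes

Line 1: "that moss near a peak": 1+1+1+1+1 = 5 ✓
Line 2: "daffodil inside wet year": 3+2+1+1 = 7 ✓
Line 3: "each riverbank chirps": 1+3+1 = 5 ✓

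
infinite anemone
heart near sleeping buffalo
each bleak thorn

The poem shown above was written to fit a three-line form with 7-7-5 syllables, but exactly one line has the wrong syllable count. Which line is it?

Line 1: infinite(3) + anemone(4) = 7 ✓
Line 2: heart(1) + near(1) + sleeping(2) + buffalo(3) = 7 ✓
Line 3: each(1) + bleak(1) + thorn(1) = 3 (expected 5)

The third line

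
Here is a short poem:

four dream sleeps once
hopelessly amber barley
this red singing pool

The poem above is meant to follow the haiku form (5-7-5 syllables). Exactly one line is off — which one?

Line 1: four(1) + dream(1) + sleeps(1) + once(1) = 4 (expected 5)
Line 2: hopelessly(3) + amber(2) + barley(2) = 7 ✓
Line 3: this(1) + red(1) + singing(2) + pool(1) = 5 ✓

Line 1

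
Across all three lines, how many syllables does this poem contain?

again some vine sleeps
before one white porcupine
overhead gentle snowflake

Line 1: again (2), some (1), vine (1), sleeps (1) → 5
Line 2: before (2), one (1), white (1), porcupine (3) → 7
Line 3: overhead (3), gentle (2), snowflake (2) → 7
Total: 5 + 7 + 7 = 19

19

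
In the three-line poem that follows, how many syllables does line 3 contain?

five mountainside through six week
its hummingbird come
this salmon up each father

Line 3: "this salmon up each father": 1+2+1+1+2 = 7

7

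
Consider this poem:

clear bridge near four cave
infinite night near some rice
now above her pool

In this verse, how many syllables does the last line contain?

The last line: now(1) + above(2) + her(1) + pool(1) = 5

5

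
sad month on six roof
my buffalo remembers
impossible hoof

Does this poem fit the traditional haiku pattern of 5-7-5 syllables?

Line 1: "sad month on six roof": 1+1+1+1+1 = 5 ✓
Line 2: "my buffalo remembers": 1+3+3 = 7 ✓
Line 3: "impossible hoof": 4+1 = 5 ✓

Yes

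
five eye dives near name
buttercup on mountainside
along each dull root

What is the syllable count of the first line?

The first line: five(1) + eye(1) + dives(1) + near(1) + name(1) = 5

5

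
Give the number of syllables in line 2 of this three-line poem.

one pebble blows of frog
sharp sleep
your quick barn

Line 2: "sharp sleep": 1+1 = 2

2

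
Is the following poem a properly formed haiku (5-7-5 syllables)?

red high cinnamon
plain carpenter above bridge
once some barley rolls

Yes

Line 1: red (1), high (1), cinnamon (3) → 5 ✓
Line 2: plain (1), carpenter (3), above (2), bridge (1) → 7 ✓
Line 3: once (1), some (1), barley (2), rolls (1) → 5 ✓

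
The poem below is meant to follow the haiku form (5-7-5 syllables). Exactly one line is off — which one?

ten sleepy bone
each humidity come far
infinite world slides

Line 1: "ten sleepy bone": 1+2+1 = 4 (expected 5)
Line 2: "each humidity come far": 1+4+1+1 = 7 ✓
Line 3: "infinite world slides": 3+1+1 = 5 ✓

The first line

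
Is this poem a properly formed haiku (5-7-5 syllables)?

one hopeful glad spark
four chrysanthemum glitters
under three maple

Line 1: one(1) + hopeful(2) + glad(1) + spark(1) = 5 ✓
Line 2: four(1) + chrysanthemum(4) + glitters(2) = 7 ✓
Line 3: under(2) + three(1) + maple(2) = 5 ✓

Yes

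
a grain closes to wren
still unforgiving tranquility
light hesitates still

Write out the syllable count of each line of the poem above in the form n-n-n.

6-9-5

Line 1: "a grain closes to wren": 1+1+2+1+1 = 6
Line 2: "still unforgiving tranquility": 1+4+4 = 9
Line 3: "light hesitates still": 1+3+1 = 5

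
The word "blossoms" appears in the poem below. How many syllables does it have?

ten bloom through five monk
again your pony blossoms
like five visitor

2

"blossoms" has 2 syllables.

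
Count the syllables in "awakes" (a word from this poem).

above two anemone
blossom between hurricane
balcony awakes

2

"awakes" has 2 syllables.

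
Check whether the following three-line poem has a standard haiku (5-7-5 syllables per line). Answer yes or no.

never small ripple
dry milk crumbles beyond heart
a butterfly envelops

No

Line 1: "never small ripple": 2+1+2 = 5 ✓
Line 2: "dry milk crumbles beyond heart": 1+1+2+2+1 = 7 ✓
Line 3: "a butterfly envelops": 1+3+3 = 7 (expected 5)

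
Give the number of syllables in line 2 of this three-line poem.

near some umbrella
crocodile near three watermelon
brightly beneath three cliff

9

Line 2: crocodile(3) + near(1) + three(1) + watermelon(4) = 9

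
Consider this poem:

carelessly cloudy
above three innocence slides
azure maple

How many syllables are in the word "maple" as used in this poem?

2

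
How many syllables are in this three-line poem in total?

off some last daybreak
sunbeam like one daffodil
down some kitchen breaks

17

Line 1: off (1), some (1), last (1), daybreak (2) → 5
Line 2: sunbeam (2), like (1), one (1), daffodil (3) → 7
Line 3: down (1), some (1), kitchen (2), breaks (1) → 5
Total: 5 + 7 + 5 = 17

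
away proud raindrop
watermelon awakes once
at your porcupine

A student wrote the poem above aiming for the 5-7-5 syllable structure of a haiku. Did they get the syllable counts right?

Yes

Line 1: away (2), proud (1), raindrop (2) → 5 ✓
Line 2: watermelon (4), awakes (2), once (1) → 7 ✓
Line 3: at (1), your (1), porcupine (3) → 5 ✓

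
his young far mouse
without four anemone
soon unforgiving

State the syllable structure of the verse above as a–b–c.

Line 1: his (1), young (1), far (1), mouse (1) → 4
Line 2: without (2), four (1), anemone (4) → 7
Line 3: soon (1), unforgiving (4) → 5

4–7–5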